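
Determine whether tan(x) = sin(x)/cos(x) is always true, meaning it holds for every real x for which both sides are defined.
Yes, this is an identity.

Claim: tan(x) = sin(x)/cos(x).
Reasoning: For an angle x whose terminal point on the unit circle is (cos x, sin x), tan(x) is defined as the ratio (second coordinate)/(first coordinate) = sin(x)/cos(x), wherever cos(x) ≠ 0.
So the two sides agree for every real x for which both sides are defined.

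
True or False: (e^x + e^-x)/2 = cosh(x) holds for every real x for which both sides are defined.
Claim: (e^x + e^-x)/2 = cosh(x).
Reasoning: This is exactly the definition of the hyperbolic cosine: cosh(x) := (e^x + e^-x)/2.
So the two sides agree for every real x for which both sides are defined.

Conclusion: True.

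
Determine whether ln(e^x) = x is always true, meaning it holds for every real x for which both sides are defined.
Claim: ln(e^x) = x.
Reasoning: ln is the inverse of the exponential: ln(e^x) asks for the exponent p with e^p = e^x, and since e^p is one-to-one that exponent is p = x.
So the two sides agree for every real x for which both sides are defined.

Conclusion: Yes, this is an identity.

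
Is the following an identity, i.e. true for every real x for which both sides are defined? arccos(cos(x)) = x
No, this is NOT an identity.

Claim: arccos(cos(x)) = x.
Test a specific point where both sides are defined: x = -π/2.
LHS = arccos(cos(x)) ≈ 1.5708
RHS = x ≈ -1.5708
Since 1.5708 ≠ -1.5708, the equation fails at this point, so it cannot hold for every real x for which both sides are defined.
arccos only returns values in [0, π], so arccos(cos(x)) = x holds only for x in that interval, not for all real x.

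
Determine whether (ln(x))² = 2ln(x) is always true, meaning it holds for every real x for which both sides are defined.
Claim: (ln(x))² = 2ln(x).
Test a specific point where both sides are defined: x = 2.
LHS = (ln(x))² ≈ 0.4805
RHS = 2ln(x) ≈ 1.3863
Since 0.4805 ≠ 1.3863, the equation fails at this point, so it cannot hold for every real x for which both sides are defined.
2ln(x) equals ln(x²), which is not the same as (ln x)².

Conclusion: No, this is NOT an identity.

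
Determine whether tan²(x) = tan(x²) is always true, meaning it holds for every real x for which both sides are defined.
Claim: tan²(x) = tan(x²).
Test a specific point where both sides are defined: x = π/4.
LHS = tan²(x) ≈ 1.0000
RHS = tan(x²) ≈ 0.7092
Since 1.0000 ≠ 0.7092, the equation fails at this point, so it cannot hold for every real x for which both sides are defined.
tan²(x) means (tan x)², squaring the output; tan(x²) squares the input. These are different functions.

Conclusion: No, this is NOT an identity.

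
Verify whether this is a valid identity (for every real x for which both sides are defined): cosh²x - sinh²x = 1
Yes, this is an identity.

Claim: cosh²x - sinh²x = 1.
Reasoning: With cosh(x) = (e^x + e^-x)/2 and sinh(x) = (e^x - e^-x)/2: cosh²x = (e^(2x) + 2 + e^(-2x))/4 and sinh²x = (e^(2x) - 2 + e^(-2x))/4. Subtracting leaves 4/4 = 1.
So the two sides agree for every real x for which both sides are defined.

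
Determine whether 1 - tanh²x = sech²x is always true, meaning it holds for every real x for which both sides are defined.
Claim: 1 - tanh²x = sech²x.
Reasoning: Divide cosh²x - sinh²x = 1 through by cosh²x (never zero): 1 - tanh²x = 1/cosh²x = sech²x.
So the two sides agree for every real x for which both sides are defined.

Conclusion: Yes, this is an identity.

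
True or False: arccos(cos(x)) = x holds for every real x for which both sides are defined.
Claim: arccos(cos(x)) = x.
Test a specific point where both sides are defined: x = -π/3.
LHS = arccos(cos(x)) ≈ 1.0472
RHS = x ≈ -1.0472
Since 1.0472 ≠ -1.0472, the equation fails at this point, so it cannot hold for every real x for which both sides are defined.
arccos only returns values in [0, π], so arccos(cos(x)) = x holds only for x in that interval, not for all real x.

Conclusion: False.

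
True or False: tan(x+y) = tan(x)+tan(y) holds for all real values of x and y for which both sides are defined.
False.

Claim: tan(x+y) = tan(x)+tan(y).
Test a specific point where both sides are defined: x = -π/4, y = -π/6.
LHS = tan(x+y) ≈ -3.7321
RHS = tan(x)+tan(y) ≈ -1.5774
Since -3.7321 ≠ -1.5774, the equation fails at this point, so it cannot hold for all real values of x and y for which both sides are defined.
The correct formula is tan(x+y) = (tan(x) + tan(y))/(1 - tan(x)tan(y)).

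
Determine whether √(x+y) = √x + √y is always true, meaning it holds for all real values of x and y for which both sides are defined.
No, this is NOT an identity.

Claim: √(x+y) = √x + √y.
Test a specific point where both sides are defined: x = 3/2, y = 3.
LHS = √(x+y) ≈ 2.1213
RHS = √x + √y ≈ 2.9568
Since 2.1213 ≠ 2.9568, the equation fails at this point, so it cannot hold for all real values of x and y for which both sides are defined.
Squaring the right side gives x + 2√(xy) + y, not x + y.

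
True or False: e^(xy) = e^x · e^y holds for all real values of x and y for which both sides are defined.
Claim: e^(xy) = e^x · e^y.
Test a specific point where both sides are defined: x = -1, y = 5.
LHS = e^(xy) ≈ 0.0067
RHS = e^x · e^y ≈ 54.5982
Since 0.0067 ≠ 54.5982, the equation fails at this point, so it cannot hold for all real values of x and y for which both sides are defined.
e^x · e^y = e^(x+y), not e^(xy).

Conclusion: False.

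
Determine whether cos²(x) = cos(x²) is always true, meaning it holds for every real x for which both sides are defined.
Claim: cos²(x) = cos(x²).
Test a specific point where both sides are defined: x = π/6.
LHS = cos²(x) ≈ 0.7500
RHS = cos(x²) ≈ 0.9627
Since 0.7500 ≠ 0.9627, the equation fails at this point, so it cannot hold for every real x for which both sides are defined.
cos²(x) means (cos x)², squaring the output; cos(x²) squares the input. These are different functions.

Conclusion: No, this is NOT an identity.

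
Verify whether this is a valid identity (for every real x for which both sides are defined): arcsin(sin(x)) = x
No, this is NOT an identity.

Claim: arcsin(sin(x)) = x.
Test a specific point where both sides are defined: x = 2π/3.
LHS = arcsin(sin(x)) ≈ 1.0472
RHS = x ≈ 2.0944
Since 1.0472 ≠ 2.0944, the equation fails at this point, so it cannot hold for every real x for which both sides are defined.
arcsin only returns values in [-π/2, π/2], so arcsin(sin(x)) = x holds only for x in that interval, not for all real x.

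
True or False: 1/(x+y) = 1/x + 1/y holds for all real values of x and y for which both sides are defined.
False.

Claim: 1/(x+y) = 1/x + 1/y.
Test a specific point where both sides are defined: x = 1, y = 1.
LHS = 1/(x+y) ≈ 0.5000
RHS = 1/x + 1/y ≈ 2.0000
Since 0.5000 ≠ 2.0000, the equation fails at this point, so it cannot hold for all real values of x and y for which both sides are defined.
1/x + 1/y = (x+y)/(xy), which is not 1/(x+y).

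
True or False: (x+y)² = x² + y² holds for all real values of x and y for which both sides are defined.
Claim: (x+y)² = x² + y².
Test a specific point where both sides are defined: x = -2, y = 4.
LHS = (x+y)² ≈ 4.0000
RHS = x² + y² ≈ 20.0000
Since 4.0000 ≠ 20.0000, the equation fails at this point, so it cannot hold for all real values of x and y for which both sides are defined.
The correct expansion is (x+y)² = x² + 2xy + y²; the cross term 2xy is missing.

Conclusion: False.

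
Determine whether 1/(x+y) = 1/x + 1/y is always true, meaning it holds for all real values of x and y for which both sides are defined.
Claim: 1/(x+y) = 1/x + 1/y.
Test a specific point where both sides are defined: x = -1, y = 1/2.
LHS = 1/(x+y) ≈ -2.0000
RHS = 1/x + 1/y ≈ 1.0000
Since -2.0000 ≠ 1.0000, the equation fails at this point, so it cannot hold for all real values of x and y for which both sides are defined.
1/x + 1/y = (x+y)/(xy), which is not 1/(x+y).

Conclusion: No, this is NOT an identity.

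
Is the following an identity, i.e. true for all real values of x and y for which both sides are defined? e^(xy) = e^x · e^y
Claim: e^(xy) = e^x · e^y.
Test a specific point where both sides are defined: x = -1, y = 3/2.
LHS = e^(xy) ≈ 0.2231
RHS = e^x · e^y ≈ 1.6487
Since 0.2231 ≠ 1.6487, the equation fails at this point, so it cannot hold for all real values of x and y for which both sides are defined.
e^x · e^y = e^(x+y), not e^(xy).

Conclusion: No, this is NOT an identity.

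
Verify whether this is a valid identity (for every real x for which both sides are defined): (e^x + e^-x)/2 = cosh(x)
Claim: (e^x + e^-x)/2 = cosh(x).
Reasoning: This is exactly the definition of the hyperbolic cosine: cosh(x) := (e^x + e^-x)/2.
So the two sides agree for every real x for which both sides are defined.

Conclusion: Yes, this is an identity.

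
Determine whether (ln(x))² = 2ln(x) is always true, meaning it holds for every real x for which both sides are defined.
Claim: (ln(x))² = 2ln(x).
Test a specific point where both sides are defined: x = 4.
LHS = (ln(x))² ≈ 1.9218
RHS = 2ln(x) ≈ 2.7726
Since 1.9218 ≠ 2.7726, the equation fails at this point, so it cannot hold for every real x for which both sides are defined.
2ln(x) equals ln(x²), which is not the same as (ln x)².

Conclusion: No, this is NOT an identity.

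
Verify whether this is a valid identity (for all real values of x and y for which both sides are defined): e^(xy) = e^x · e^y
Claim: e^(xy) = e^x · e^y.
Test a specific point where both sides are defined: x = 5, y = -1.
LHS = e^(xy) ≈ 0.0067
RHS = e^x · e^y ≈ 54.5982
Since 0.0067 ≠ 54.5982, the equation fails at this point, so it cannot hold for all real values of x and y for which both sides are defined.
e^x · e^y = e^(x+y), not e^(xy).

Conclusion: No, this is NOT an identity.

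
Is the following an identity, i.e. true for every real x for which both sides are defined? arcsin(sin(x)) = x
Claim: arcsin(sin(x)) = x.
Test a specific point where both sides are defined: x = 2π/3.
LHS = arcsin(sin(x)) ≈ 1.0472
RHS = x ≈ 2.0944
Since 1.0472 ≠ 2.0944, the equation fails at this point, so it cannot hold for every real x for which both sides are defined.
arcsin only returns values in [-π/2, π/2], so arcsin(sin(x)) = x holds only for x in that interval, not for all real x.

Conclusion: No, this is NOT an identity.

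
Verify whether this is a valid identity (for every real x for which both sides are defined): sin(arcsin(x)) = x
Yes, this is an identity.

Claim: sin(arcsin(x)) = x.
Reasoning: For -1 ≤ x ≤ 1 (where arcsin is defined), arcsin(x) is by definition an angle whose sine equals x. Taking the sine of that angle returns x. (Note the other order, arcsin(sin x) = x, is NOT an identity.)
So the two sides agree for every real x for which both sides are defined.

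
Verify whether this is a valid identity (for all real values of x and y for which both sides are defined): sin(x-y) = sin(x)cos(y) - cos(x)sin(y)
Claim: sin(x-y) = sin(x)cos(y) - cos(x)sin(y).
Reasoning: Replace y by -y in sin(x+y) = sin(x)cos(y) + cos(x)sin(y) and use cos(-y) = cos(y), sin(-y) = -sin(y): sin(x-y) = sin(x)cos(y) - cos(x)sin(y).
So the two sides agree for all real values of x and y for which both sides are defined.

Conclusion: Yes, this is an identity.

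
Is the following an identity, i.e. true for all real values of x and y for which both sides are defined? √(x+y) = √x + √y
Claim: √(x+y) = √x + √y.
Test a specific point where both sides are defined: x = 4, y = 2.
LHS = √(x+y) ≈ 2.4495
RHS = √x + √y ≈ 3.4142
Since 2.4495 ≠ 3.4142, the equation fails at this point, so it cannot hold for all real values of x and y for which both sides are defined.
Squaring the right side gives x + 2√(xy) + y, not x + y.

Conclusion: No, this is NOT an identity.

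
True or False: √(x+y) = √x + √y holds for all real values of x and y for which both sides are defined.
Claim: √(x+y) = √x + √y.
Test a specific point where both sides are defined: x = 2, y = 3/2.
LHS = √(x+y) ≈ 1.8708
RHS = √x + √y ≈ 2.6390
Since 1.8708 ≠ 2.6390, the equation fails at this point, so it cannot hold for all real values of x and y for which both sides are defined.
Squaring the right side gives x + 2√(xy) + y, not x + y.

Conclusion: False.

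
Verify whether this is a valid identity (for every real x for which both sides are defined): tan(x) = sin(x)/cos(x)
Claim: tan(x) = sin(x)/cos(x).
Reasoning: For an angle x whose terminal point on the unit circle is (cos x, sin x), tan(x) is defined as the ratio (second coordinate)/(first coordinate) = sin(x)/cos(x), wherever cos(x) ≠ 0.
So the two sides agree for every real x for which both sides are defined.

Conclusion: Yes, this is an identity.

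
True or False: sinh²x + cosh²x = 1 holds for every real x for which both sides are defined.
False.

Claim: sinh²x + cosh²x = 1.
Test a specific point where both sides are defined: x = 1/2.
LHS = sinh²x + cosh²x ≈ 1.5431
RHS = 1 ≈ 1.0000
Since 1.5431 ≠ 1.0000, the equation fails at this point, so it cannot hold for every real x for which both sides are defined.
The correct hyperbolic identity is cosh²x - sinh²x = 1 (a difference); the sum sinh²x + cosh²x equals cosh(2x).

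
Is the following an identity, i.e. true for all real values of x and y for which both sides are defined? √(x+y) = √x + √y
No, this is NOT an identity.

Claim: √(x+y) = √x + √y.
Test a specific point where both sides are defined: x = 4, y = 2.
LHS = √(x+y) ≈ 2.4495
RHS = √x + √y ≈ 3.4142
Since 2.4495 ≠ 3.4142, the equation fails at this point, so it cannot hold for all real values of x and y for which both sides are defined.
Squaring the right side gives x + 2√(xy) + y, not x + y.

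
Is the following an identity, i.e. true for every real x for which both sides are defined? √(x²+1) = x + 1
Claim: √(x²+1) = x + 1.
Test a specific point where both sides are defined: x = 5.
LHS = √(x²+1) ≈ 5.0990
RHS = x + 1 ≈ 6.0000
Since 5.0990 ≠ 6.0000, the equation fails at this point, so it cannot hold for every real x for which both sides are defined.
(x+1)² = x² + 2x + 1 ≠ x² + 1 unless x = 0.

Conclusion: No, this is NOT an identity.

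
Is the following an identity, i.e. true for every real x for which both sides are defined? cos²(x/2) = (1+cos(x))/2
Claim: cos²(x/2) = (1+cos(x))/2.
Reasoning: Use cos(2θ) = 2cos²θ - 1 with θ = x/2: cos(x) = 2cos²(x/2) - 1. Solving for cos²(x/2) gives (1 + cos(x))/2.
So the two sides agree for every real x for which both sides are defined.

Conclusion: Yes, this is an identity.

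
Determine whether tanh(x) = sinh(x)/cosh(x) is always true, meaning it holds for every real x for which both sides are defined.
Yes, this is an identity.

Claim: tanh(x) = sinh(x)/cosh(x).
Reasoning: tanh(x) is defined as sinh(x)/cosh(x) = (e^x - e^-x)/(e^x + e^-x); cosh(x) ≥ 1 is never zero, so this holds for every real x.
So the two sides agree for every real x for which both sides are defined.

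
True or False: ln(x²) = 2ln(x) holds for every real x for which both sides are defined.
True.

Claim: ln(x²) = 2ln(x).
Reasoning: The right side requires x > 0. For x > 0, x² = (e^(ln x))² = e^(2ln x), so ln(x²) = 2ln(x). (For x < 0 the right side is undefined, so those values are outside the claim.)
So the two sides agree for every real x for which both sides are defined.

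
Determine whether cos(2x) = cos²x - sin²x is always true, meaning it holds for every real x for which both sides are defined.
Claim: cos(2x) = cos²x - sin²x.
Reasoning: Put y = x in the addition formula cos(x+y) = cos(x)cos(y) - sin(x)sin(y): cos(2x) = cos²x - sin²x.
So the two sides agree for every real x for which both sides are defined.

Conclusion: Yes, this is an identity.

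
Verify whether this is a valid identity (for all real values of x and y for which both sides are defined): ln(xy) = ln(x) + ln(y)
Claim: ln(xy) = ln(x) + ln(y).
Reasoning: Both sides are simultaneously defined only when x, y > 0. Write x = e^p, y = e^q (p = ln x, q = ln y). Then xy = e^p · e^q = e^(p+q), so ln(xy) = p + q = ln(x) + ln(y).
So the two sides agree for all real values of x and y for which both sides are defined.

Conclusion: Yes, this is an identity.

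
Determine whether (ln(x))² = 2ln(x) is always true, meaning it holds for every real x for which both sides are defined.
No, this is NOT an identity.

Claim: (ln(x))² = 2ln(x).
Test a specific point where both sides are defined: x = 3/2.
LHS = (ln(x))² ≈ 0.1644
RHS = 2ln(x) ≈ 0.8109
Since 0.1644 ≠ 0.8109, the equation fails at this point, so it cannot hold for every real x for which both sides are defined.
2ln(x) equals ln(x²), which is not the same as (ln x)².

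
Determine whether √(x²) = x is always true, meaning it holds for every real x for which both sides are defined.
No, this is NOT an identity.

Claim: √(x²) = x.
Test a specific point where both sides are defined: x = -1.
LHS = √(x²) ≈ 1.0000
RHS = x ≈ -1.0000
Since 1.0000 ≠ -1.0000, the equation fails at this point, so it cannot hold for every real x for which both sides are defined.
√(x²) = |x|, which differs from x whenever x < 0 (both sides are defined for every real x).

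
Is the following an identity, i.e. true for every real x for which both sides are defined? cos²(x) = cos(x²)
No, this is NOT an identity.

Claim: cos²(x) = cos(x²).
Test a specific point where both sides are defined: x = -π/2.
LHS = cos²(x) ≈ 0.0000
RHS = cos(x²) ≈ -0.7812
Since 0.0000 ≠ -0.7812, the equation fails at this point, so it cannot hold for every real x for which both sides are defined.
cos²(x) means (cos x)², squaring the output; cos(x²) squares the input. These are different functions.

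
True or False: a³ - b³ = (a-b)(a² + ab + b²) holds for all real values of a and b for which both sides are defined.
Claim: a³ - b³ = (a-b)(a² + ab + b²).
Reasoning: Expand the right side: (a-b)(a² + ab + b²) = a³ + a²b + ab² - a²b - ab² - b³ = a³ - b³ (the middle terms cancel in pairs).
So the two sides agree for all real values of a and b for which both sides are defined.

Conclusion: True.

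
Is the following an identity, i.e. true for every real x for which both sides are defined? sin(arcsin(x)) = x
Yes, this is an identity.

Claim: sin(arcsin(x)) = x.
Reasoning: For -1 ≤ x ≤ 1 (where arcsin is defined), arcsin(x) is by definition an angle whose sine equals x. Taking the sine of that angle returns x. (Note the other order, arcsin(sin x) = x, is NOT an identity.)
So the two sides agree for every real x for which both sides are defined.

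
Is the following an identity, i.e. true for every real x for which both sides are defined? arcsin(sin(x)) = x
Claim: arcsin(sin(x)) = x.
Test a specific point where both sides are defined: x = π.
LHS = arcsin(sin(x)) ≈ 0.0000
RHS = x ≈ 3.1416
Since 0.0000 ≠ 3.1416, the equation fails at this point, so it cannot hold for every real x for which both sides are defined.
arcsin only returns values in [-π/2, π/2], so arcsin(sin(x)) = x holds only for x in that interval, not for all real x.

Conclusion: No, this is NOT an identity.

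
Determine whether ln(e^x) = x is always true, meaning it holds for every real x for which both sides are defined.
Yes, this is an identity.

Claim: ln(e^x) = x.
Reasoning: ln is the inverse of the exponential: ln(e^x) asks for the exponent p with e^p = e^x, and since e^p is one-to-one that exponent is p = x.
So the two sides agree for every real x for which both sides are defined.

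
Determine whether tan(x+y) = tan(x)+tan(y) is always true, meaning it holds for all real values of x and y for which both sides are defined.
No, this is NOT an identity.

Claim: tan(x+y) = tan(x)+tan(y).
Test a specific point where both sides are defined: x = π/6, y = -π/4.
LHS = tan(x+y) ≈ -0.2679
RHS = tan(x)+tan(y) ≈ -0.4226
Since -0.2679 ≠ -0.4226, the equation fails at this point, so it cannot hold for all real values of x and y for which both sides are defined.
The correct formula is tan(x+y) = (tan(x) + tan(y))/(1 - tan(x)tan(y)).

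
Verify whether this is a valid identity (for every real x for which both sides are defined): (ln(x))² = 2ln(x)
No, this is NOT an identity.

Claim: (ln(x))² = 2ln(x).
Test a specific point where both sides are defined: x = 1/2.
LHS = (ln(x))² ≈ 0.4805
RHS = 2ln(x) ≈ -1.3863
Since 0.4805 ≠ -1.3863, the equation fails at this point, so it cannot hold for every real x for which both sides are defined.
2ln(x) equals ln(x²), which is not the same as (ln x)².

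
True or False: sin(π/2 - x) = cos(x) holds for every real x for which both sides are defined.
True.

Claim: sin(π/2 - x) = cos(x).
Reasoning: Use sin(u - v) = sin(u)cos(v) - cos(u)sin(v) with u = π/2, v = x: sin(π/2)cos(x) - cos(π/2)sin(x) = 1·cos(x) - 0·sin(x) = cos(x).
So the two sides agree for every real x for which both sides are defined.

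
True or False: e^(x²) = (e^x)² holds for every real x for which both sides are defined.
Claim: e^(x²) = (e^x)².
Test a specific point where both sides are defined: x = 1/2.
LHS = e^(x²) ≈ 1.2840
RHS = (e^x)² ≈ 2.7183
Since 1.2840 ≠ 2.7183, the equation fails at this point, so it cannot hold for every real x for which both sides are defined.
(e^x)² = e^(2x), and 2x ≠ x² in general.

Conclusion: False.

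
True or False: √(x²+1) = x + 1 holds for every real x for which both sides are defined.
Claim: √(x²+1) = x + 1.
Test a specific point where both sides are defined: x = -2.
LHS = √(x²+1) ≈ 2.2361
RHS = x + 1 ≈ -1.0000
Since 2.2361 ≠ -1.0000, the equation fails at this point, so it cannot hold for every real x for which both sides are defined.
(x+1)² = x² + 2x + 1 ≠ x² + 1 unless x = 0.

Conclusion: False.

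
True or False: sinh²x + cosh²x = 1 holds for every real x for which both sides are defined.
Claim: sinh²x + cosh²x = 1.
Test a specific point where both sides are defined: x = -3.
LHS = sinh²x + cosh²x ≈ 201.7156
RHS = 1 ≈ 1.0000
Since 201.7156 ≠ 1.0000, the equation fails at this point, so it cannot hold for every real x for which both sides are defined.
The correct hyperbolic identity is cosh²x - sinh²x = 1 (a difference); the sum sinh²x + cosh²x equals cosh(2x).

Conclusion: False.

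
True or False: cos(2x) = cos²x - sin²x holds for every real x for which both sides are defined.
Claim: cos(2x) = cos²x - sin²x.
Reasoning: Put y = x in the addition formula cos(x+y) = cos(x)cos(y) - sin(x)sin(y): cos(2x) = cos²x - sin²x.
So the two sides agree for every real x for which both sides are defined.

Conclusion: True.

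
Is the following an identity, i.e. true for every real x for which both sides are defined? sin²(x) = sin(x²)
No, this is NOT an identity.

Claim: sin²(x) = sin(x²).
Test a specific point where both sides are defined: x = π/6.
LHS = sin²(x) ≈ 0.2500
RHS = sin(x²) ≈ 0.2707
Since 0.2500 ≠ 0.2707, the equation fails at this point, so it cannot hold for every real x for which both sides are defined.
sin²(x) means (sin x)², squaring the output; sin(x²) squares the input. These are different functions.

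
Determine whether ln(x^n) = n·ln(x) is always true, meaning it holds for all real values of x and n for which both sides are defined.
Claim: ln(x^n) = n·ln(x).
Reasoning: The right side requires x > 0. For x > 0, x^n = (e^(ln x))^n = e^(n·ln x), so taking ln of both sides gives ln(x^n) = n·ln(x).
So the two sides agree for all real values of x and n for which both sides are defined.

Conclusion: Yes, this is an identity.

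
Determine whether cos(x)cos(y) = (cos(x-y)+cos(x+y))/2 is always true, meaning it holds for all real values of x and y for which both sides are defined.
Claim: cos(x)cos(y) = (cos(x-y)+cos(x+y))/2.
Reasoning: cos(x-y) = cos(x)cos(y) + sin(x)sin(y) and cos(x+y) = cos(x)cos(y) - sin(x)sin(y). Adding, cos(x-y) + cos(x+y) = 2cos(x)cos(y); divide by 2.
So the two sides agree for all real values of x and y for which both sides are defined.

Conclusion: Yes, this is an identity.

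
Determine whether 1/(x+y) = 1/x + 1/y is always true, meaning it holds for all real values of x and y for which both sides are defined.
No, this is NOT an identity.

Claim: 1/(x+y) = 1/x + 1/y.
Test a specific point where both sides are defined: x = 2, y = 5.
LHS = 1/(x+y) ≈ 0.1429
RHS = 1/x + 1/y ≈ 0.7000
Since 0.1429 ≠ 0.7000, the equation fails at this point, so it cannot hold for all real values of x and y for which both sides are defined.
1/x + 1/y = (x+y)/(xy), which is not 1/(x+y).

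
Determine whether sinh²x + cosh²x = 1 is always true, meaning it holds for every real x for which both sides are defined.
No, this is NOT an identity.

Claim: sinh²x + cosh²x = 1.
Test a specific point where both sides are defined: x = 4.
LHS = sinh²x + cosh²x ≈ 1490.4792
RHS = 1 ≈ 1.0000
Since 1490.4792 ≠ 1.0000, the equation fails at this point, so it cannot hold for every real x for which both sides are defined.
The correct hyperbolic identity is cosh²x - sinh²x = 1 (a difference); the sum sinh²x + cosh²x equals cosh(2x).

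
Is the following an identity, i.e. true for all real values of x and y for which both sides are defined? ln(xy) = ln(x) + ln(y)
Yes, this is an identity.

Claim: ln(xy) = ln(x) + ln(y).
Reasoning: Both sides are simultaneously defined only when x, y > 0. Write x = e^p, y = e^q (p = ln x, q = ln y). Then xy = e^p · e^q = e^(p+q), so ln(xy) = p + q = ln(x) + ln(y).
So the two sides agree for all real values of x and y for which both sides are defined.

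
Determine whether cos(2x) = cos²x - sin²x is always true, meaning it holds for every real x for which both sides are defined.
Yes, this is an identity.

Claim: cos(2x) = cos²x - sin²x.
Reasoning: Put y = x in the addition formula cos(x+y) = cos(x)cos(y) - sin(x)sin(y): cos(2x) = cos²x - sin²x.
So the two sides agree for every real x for which both sides are defined.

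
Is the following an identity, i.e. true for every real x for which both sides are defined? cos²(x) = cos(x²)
Claim: cos²(x) = cos(x²).
Test a specific point where both sides are defined: x = -π/2.
LHS = cos²(x) ≈ 0.0000
RHS = cos(x²) ≈ -0.7812
Since 0.0000 ≠ -0.7812, the equation fails at this point, so it cannot hold for every real x for which both sides are defined.
cos²(x) means (cos x)², squaring the output; cos(x²) squares the input. These are different functions.

Conclusion: No, this is NOT an identity.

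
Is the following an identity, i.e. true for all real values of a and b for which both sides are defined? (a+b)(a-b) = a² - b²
Claim: (a+b)(a-b) = a² - b².
Reasoning: Expand: (a+b)(a-b) = a² - ab + ba - b² = a² - b² (the cross terms cancel).
So the two sides agree for all real values of a and b for which both sides are defined.

Conclusion: Yes, this is an identity.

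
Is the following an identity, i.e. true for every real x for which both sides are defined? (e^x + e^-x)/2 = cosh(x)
Yes, this is an identity.

Claim: (e^x + e^-x)/2 = cosh(x).
Reasoning: This is exactly the definition of the hyperbolic cosine: cosh(x) := (e^x + e^-x)/2.
So the two sides agree for every real x for which both sides are defined.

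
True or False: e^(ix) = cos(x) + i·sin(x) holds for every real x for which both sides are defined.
Claim: e^(ix) = cos(x) + i·sin(x).
Reasoning: Euler's formula. Expand e^(ix) = Σ (ix)^k / k!. Since i² = -1, the even-k terms are Σ (-1)^m x^(2m)/(2m)! = cos(x) and the odd-k terms are i · Σ (-1)^m x^(2m+1)/(2m+1)! = i·sin(x).
So the two sides agree for every real x for which both sides are defined.

Conclusion: True.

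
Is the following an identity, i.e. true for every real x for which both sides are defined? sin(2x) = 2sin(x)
No, this is NOT an identity.

Claim: sin(2x) = 2sin(x).
Test a specific point where both sides are defined: x = 3π/4.
LHS = sin(2x) ≈ -1.0000
RHS = 2sin(x) ≈ 1.4142
Since -1.0000 ≠ 1.4142, the equation fails at this point, so it cannot hold for every real x for which both sides are defined.
The correct double-angle formula is sin(2x) = 2sin(x)cos(x).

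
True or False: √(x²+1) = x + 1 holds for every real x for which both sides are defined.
False.

Claim: √(x²+1) = x + 1.
Test a specific point where both sides are defined: x = 3.
LHS = √(x²+1) ≈ 3.1623
RHS = x + 1 ≈ 4.0000
Since 3.1623 ≠ 4.0000, the equation fails at this point, so it cannot hold for every real x for which both sides are defined.
(x+1)² = x² + 2x + 1 ≠ x² + 1 unless x = 0.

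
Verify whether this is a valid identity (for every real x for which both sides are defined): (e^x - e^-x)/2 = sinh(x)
Yes, this is an identity.

Claim: (e^x - e^-x)/2 = sinh(x).
Reasoning: This is exactly the definition of the hyperbolic sine: sinh(x) := (e^x - e^-x)/2.
So the two sides agree for every real x for which both sides are defined.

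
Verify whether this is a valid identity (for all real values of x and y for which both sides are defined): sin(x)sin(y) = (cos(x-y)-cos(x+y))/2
Claim: sin(x)sin(y) = (cos(x-y)-cos(x+y))/2.
Reasoning: cos(x-y) = cos(x)cos(y) + sin(x)sin(y) and cos(x+y) = cos(x)cos(y) - sin(x)sin(y). Subtracting, cos(x-y) - cos(x+y) = 2sin(x)sin(y); divide by 2.
So the two sides agree for all real values of x and y for which both sides are defined.

Conclusion: Yes, this is an identity.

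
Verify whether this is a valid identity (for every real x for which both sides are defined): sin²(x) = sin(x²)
Claim: sin²(x) = sin(x²).
Test a specific point where both sides are defined: x = -π/2.
LHS = sin²(x) ≈ 1.0000
RHS = sin(x²) ≈ 0.6243
Since 1.0000 ≠ 0.6243, the equation fails at this point, so it cannot hold for every real x for which both sides are defined.
sin²(x) means (sin x)², squaring the output; sin(x²) squares the input. These are different functions.

Conclusion: No, this is NOT an identity.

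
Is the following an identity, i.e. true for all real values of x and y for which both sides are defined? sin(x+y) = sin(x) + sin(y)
No, this is NOT an identity.

Claim: sin(x+y) = sin(x) + sin(y).
Test a specific point where both sides are defined: x = π/2, y = 2π/3.
LHS = sin(x+y) ≈ -0.5000
RHS = sin(x) + sin(y) ≈ 1.8660
Since -0.5000 ≠ 1.8660, the equation fails at this point, so it cannot hold for all real values of x and y for which both sides are defined.
The correct expansion is sin(x+y) = sin(x)cos(y) + cos(x)sin(y); sine is not additive.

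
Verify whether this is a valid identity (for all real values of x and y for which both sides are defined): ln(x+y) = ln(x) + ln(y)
Claim: ln(x+y) = ln(x) + ln(y).
Test a specific point where both sides are defined: x = 1, y = 5.
LHS = ln(x+y) ≈ 1.7918
RHS = ln(x) + ln(y) ≈ 1.6094
Since 1.7918 ≠ 1.6094, the equation fails at this point, so it cannot hold for all real values of x and y for which both sides are defined.
ln(x) + ln(y) = ln(xy), not ln(x+y).

Conclusion: No, this is NOT an identity.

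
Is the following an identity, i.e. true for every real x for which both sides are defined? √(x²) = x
No, this is NOT an identity.

Claim: √(x²) = x.
Test a specific point where both sides are defined: x = -1.
LHS = √(x²) ≈ 1.0000
RHS = x ≈ -1.0000
Since 1.0000 ≠ -1.0000, the equation fails at this point, so it cannot hold for every real x for which both sides are defined.
√(x²) = |x|, which differs from x whenever x < 0 (both sides are defined for every real x).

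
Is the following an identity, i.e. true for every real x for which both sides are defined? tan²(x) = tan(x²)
Claim: tan²(x) = tan(x²).
Test a specific point where both sides are defined: x = 3π/4.
LHS = tan²(x) ≈ 1.0000
RHS = tan(x²) ≈ -0.8977
Since 1.0000 ≠ -0.8977, the equation fails at this point, so it cannot hold for every real x for which both sides are defined.
tan²(x) means (tan x)², squaring the output; tan(x²) squares the input. These are different functions.

Conclusion: No, this is NOT an identity.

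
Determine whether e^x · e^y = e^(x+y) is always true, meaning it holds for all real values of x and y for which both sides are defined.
Yes, this is an identity.

Claim: e^x · e^y = e^(x+y).
Reasoning: This is the law of exponents for a common base: multiplying powers adds exponents. E.g. from the series, (Σ x^j/j!)(Σ y^k/k!) = Σ_m (Σ_{j+k=m} x^j y^k/(j!k!)) = Σ_m (x+y)^m/m! by the binomial theorem.
So the two sides agree for all real values of x and y for which both sides are defined.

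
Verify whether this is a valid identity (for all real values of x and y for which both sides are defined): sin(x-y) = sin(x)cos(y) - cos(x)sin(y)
Yes, this is an identity.

Claim: sin(x-y) = sin(x)cos(y) - cos(x)sin(y).
Reasoning: Replace y by -y in sin(x+y) = sin(x)cos(y) + cos(x)sin(y) and use cos(-y) = cos(y), sin(-y) = -sin(y): sin(x-y) = sin(x)cos(y) - cos(x)sin(y).
So the two sides agree for all real values of x and y for which both sides are defined.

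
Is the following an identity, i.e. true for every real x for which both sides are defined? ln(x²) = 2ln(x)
Claim: ln(x²) = 2ln(x).
Reasoning: The right side requires x > 0. For x > 0, x² = (e^(ln x))² = e^(2ln x), so ln(x²) = 2ln(x). (For x < 0 the right side is undefined, so those values are outside the claim.)
So the two sides agree for every real x for which both sides are defined.

Conclusion: Yes, this is an identity.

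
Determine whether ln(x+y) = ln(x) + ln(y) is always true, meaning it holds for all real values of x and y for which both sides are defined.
No, this is NOT an identity.

Claim: ln(x+y) = ln(x) + ln(y).
Test a specific point where both sides are defined: x = 1/2, y = 1/2.
LHS = ln(x+y) ≈ 0.0000
RHS = ln(x) + ln(y) ≈ -1.3863
Since 0.0000 ≠ -1.3863, the equation fails at this point, so it cannot hold for all real values of x and y for which both sides are defined.
ln(x) + ln(y) = ln(xy), not ln(x+y).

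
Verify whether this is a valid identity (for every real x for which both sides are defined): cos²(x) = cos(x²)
No, this is NOT an identity.

Claim: cos²(x) = cos(x²).
Test a specific point where both sides are defined: x = 3π/4.
LHS = cos²(x) ≈ 0.5000
RHS = cos(x²) ≈ 0.7442
Since 0.5000 ≠ 0.7442, the equation fails at this point, so it cannot hold for every real x for which both sides are defined.
cos²(x) means (cos x)², squaring the output; cos(x²) squares the input. These are different functions.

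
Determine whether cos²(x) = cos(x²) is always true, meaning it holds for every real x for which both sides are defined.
Claim: cos²(x) = cos(x²).
Test a specific point where both sides are defined: x = -π/6.
LHS = cos²(x) ≈ 0.7500
RHS = cos(x²) ≈ 0.9627
Since 0.7500 ≠ 0.9627, the equation fails at this point, so it cannot hold for every real x for which both sides are defined.
cos²(x) means (cos x)², squaring the output; cos(x²) squares the input. These are different functions.

Conclusion: No, this is NOT an identity.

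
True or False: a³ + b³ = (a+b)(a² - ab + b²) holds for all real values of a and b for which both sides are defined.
Claim: a³ + b³ = (a+b)(a² - ab + b²).
Reasoning: Expand the right side: (a+b)(a² - ab + b²) = a³ - a²b + ab² + a²b - ab² + b³ = a³ + b³ (the middle terms cancel in pairs).
So the two sides agree for all real values of a and b for which both sides are defined.

Conclusion: True.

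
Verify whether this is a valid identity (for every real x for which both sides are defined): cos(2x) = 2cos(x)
No, this is NOT an identity.

Claim: cos(2x) = 2cos(x).
Test a specific point where both sides are defined: x = π/2.
LHS = cos(2x) ≈ -1.0000
RHS = 2cos(x) ≈ 0.0000
Since -1.0000 ≠ 0.0000, the equation fails at this point, so it cannot hold for every real x for which both sides are defined.
The correct double-angle formula is cos(2x) = cos²x - sin²x.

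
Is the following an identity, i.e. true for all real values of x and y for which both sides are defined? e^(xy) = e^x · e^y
No, this is NOT an identity.

Claim: e^(xy) = e^x · e^y.
Test a specific point where both sides are defined: x = -3, y = -1.
LHS = e^(xy) ≈ 20.0855
RHS = e^x · e^y ≈ 0.0183
Since 20.0855 ≠ 0.0183, the equation fails at this point, so it cannot hold for all real values of x and y for which both sides are defined.
e^x · e^y = e^(x+y), not e^(xy).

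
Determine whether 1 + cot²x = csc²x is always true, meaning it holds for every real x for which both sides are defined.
Yes, this is an identity.

Claim: 1 + cot²x = csc²x.
Reasoning: Start from sin²x + cos²x = 1 and divide every term by sin²x (allowed wherever cot x and csc x are defined): 1 + cot²x = 1/sin²x = csc²x.
So the two sides agree for every real x for which both sides are defined.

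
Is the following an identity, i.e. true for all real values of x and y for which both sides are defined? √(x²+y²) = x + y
Claim: √(x²+y²) = x + y.
Test a specific point where both sides are defined: x = 3, y = 4.
LHS = √(x²+y²) ≈ 5.0000
RHS = x + y ≈ 7.0000
Since 5.0000 ≠ 7.0000, the equation fails at this point, so it cannot hold for all real values of x and y for which both sides are defined.
(x+y)² = x² + 2xy + y², not x² + y², so the square root does not split this way.

Conclusion: No, this is NOT an identity.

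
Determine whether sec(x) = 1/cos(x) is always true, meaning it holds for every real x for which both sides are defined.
Yes, this is an identity.

Claim: sec(x) = 1/cos(x).
Reasoning: sec(x) is by definition the reciprocal of cos(x), wherever cos(x) ≠ 0.
So the two sides agree for every real x for which both sides are defined.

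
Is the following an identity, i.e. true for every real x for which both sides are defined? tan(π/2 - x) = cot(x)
Claim: tan(π/2 - x) = cot(x).
Reasoning: tan(π/2 - x) = sin(π/2 - x)/cos(π/2 - x) = cos(x)/sin(x) = cot(x), using the cofunction identities sin(π/2 - x) = cos(x) and cos(π/2 - x) = sin(x).
So the two sides agree for every real x for which both sides are defined.

Conclusion: Yes, this is an identity.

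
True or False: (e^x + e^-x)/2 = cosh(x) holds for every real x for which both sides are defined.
True.

Claim: (e^x + e^-x)/2 = cosh(x).
Reasoning: This is exactly the definition of the hyperbolic cosine: cosh(x) := (e^x + e^-x)/2.
So the two sides agree for every real x for which both sides are defined.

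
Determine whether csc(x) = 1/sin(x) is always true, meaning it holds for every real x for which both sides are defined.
Claim: csc(x) = 1/sin(x).
Reasoning: csc(x) is by definition the reciprocal of sin(x), wherever sin(x) ≠ 0.
So the two sides agree for every real x for which both sides are defined.

Conclusion: Yes, this is an identity.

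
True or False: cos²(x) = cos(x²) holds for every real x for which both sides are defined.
False.

Claim: cos²(x) = cos(x²).
Test a specific point where both sides are defined: x = -π/2.
LHS = cos²(x) ≈ 0.0000
RHS = cos(x²) ≈ -0.7812
Since 0.0000 ≠ -0.7812, the equation fails at this point, so it cannot hold for every real x for which both sides are defined.
cos²(x) means (cos x)², squaring the output; cos(x²) squares the input. These are different functions.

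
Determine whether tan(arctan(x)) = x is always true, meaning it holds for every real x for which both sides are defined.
Claim: tan(arctan(x)) = x.
Reasoning: For every real x, arctan(x) is by definition the angle in (-π/2, π/2) whose tangent equals x. Taking the tangent of that angle returns x.
So the two sides agree for every real x for which both sides are defined.

Conclusion: Yes, this is an identity.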